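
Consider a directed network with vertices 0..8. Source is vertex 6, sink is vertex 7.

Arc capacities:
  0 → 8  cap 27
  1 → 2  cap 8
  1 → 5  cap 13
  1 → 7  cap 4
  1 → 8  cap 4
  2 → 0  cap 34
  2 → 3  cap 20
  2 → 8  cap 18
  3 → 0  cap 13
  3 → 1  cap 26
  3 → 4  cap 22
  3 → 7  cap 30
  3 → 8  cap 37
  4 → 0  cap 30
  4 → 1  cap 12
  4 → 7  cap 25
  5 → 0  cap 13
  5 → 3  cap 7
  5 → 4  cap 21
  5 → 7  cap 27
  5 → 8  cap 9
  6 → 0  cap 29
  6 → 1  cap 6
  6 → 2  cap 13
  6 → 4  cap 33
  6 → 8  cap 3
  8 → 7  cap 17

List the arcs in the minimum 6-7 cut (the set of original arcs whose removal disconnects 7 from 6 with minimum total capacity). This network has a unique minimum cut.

augment #1: 6→1→7 push 4
augment #2: 6→4→7 push 25
augment #3: 6→8→7 push 3
augment #4: 6→0→8→7 push 14
augment #5: 6→1→5→7 push 2
augment #6: 6→2→3→7 push 13
augment #7: 6→4→1→5→7 push 8
max flow = 69; residual-reachable set from 6 gives S-side
cut edges (S→T): {(6,1), (6,2), (6,4), (8,7)} total cap 69

Min-cut arcs: {(6,1), (6,2), (6,4), (8,7)} (total capacity 69)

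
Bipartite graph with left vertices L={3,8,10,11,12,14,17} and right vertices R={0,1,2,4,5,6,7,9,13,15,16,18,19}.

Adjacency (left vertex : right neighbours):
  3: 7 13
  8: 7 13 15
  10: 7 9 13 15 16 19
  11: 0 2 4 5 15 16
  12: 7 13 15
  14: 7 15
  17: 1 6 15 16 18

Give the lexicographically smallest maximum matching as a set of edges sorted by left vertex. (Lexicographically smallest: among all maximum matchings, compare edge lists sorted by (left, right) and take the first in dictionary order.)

Lex-smallest maximum matching: {(3,7), (8,13), (10,9), (11,0), (12,15), (17,1)}

|M| = 6 (so the lex-smallest maximum matching has 6 edges)
process left vertices in ascending order; for each, take the smallest-labelled available neighbour that still permits 6 edges overall, or leave it unmatched if none does
lex-smallest matching: {3-7, 8-13, 10-9, 11-0, 12-15, 17-1}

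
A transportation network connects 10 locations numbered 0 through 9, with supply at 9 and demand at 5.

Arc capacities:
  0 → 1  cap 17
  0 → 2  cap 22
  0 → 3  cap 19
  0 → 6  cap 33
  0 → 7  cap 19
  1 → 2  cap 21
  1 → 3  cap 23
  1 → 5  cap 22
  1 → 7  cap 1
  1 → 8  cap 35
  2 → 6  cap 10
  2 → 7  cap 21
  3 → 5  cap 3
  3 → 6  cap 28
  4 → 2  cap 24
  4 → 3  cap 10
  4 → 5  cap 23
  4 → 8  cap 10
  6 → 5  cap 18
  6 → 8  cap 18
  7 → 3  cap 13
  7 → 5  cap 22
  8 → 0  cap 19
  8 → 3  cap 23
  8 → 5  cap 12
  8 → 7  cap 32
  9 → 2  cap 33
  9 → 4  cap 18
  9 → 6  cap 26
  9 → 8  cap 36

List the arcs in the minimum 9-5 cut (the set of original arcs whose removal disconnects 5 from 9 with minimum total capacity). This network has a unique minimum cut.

Min-cut arcs: {(0,1), (3,5), (6,5), (7,5), (8,5), (9,4)} (total capacity 90)

augment #1: 9→4→5 push 18
augment #2: 9→6→5 push 18
augment #3: 9→8→5 push 12
augment #4: 9→2→7→5 push 21
augment #5: 9→8→3→5 push 3
augment #6: 9→8→7→5 push 1
augment #7: 9→8→0→1→5 push 17
max flow = 90; residual-reachable set from 9 gives S-side
cut edges (S→T): {(0,1), (3,5), (6,5), (7,5), (8,5), (9,4)} total cap 90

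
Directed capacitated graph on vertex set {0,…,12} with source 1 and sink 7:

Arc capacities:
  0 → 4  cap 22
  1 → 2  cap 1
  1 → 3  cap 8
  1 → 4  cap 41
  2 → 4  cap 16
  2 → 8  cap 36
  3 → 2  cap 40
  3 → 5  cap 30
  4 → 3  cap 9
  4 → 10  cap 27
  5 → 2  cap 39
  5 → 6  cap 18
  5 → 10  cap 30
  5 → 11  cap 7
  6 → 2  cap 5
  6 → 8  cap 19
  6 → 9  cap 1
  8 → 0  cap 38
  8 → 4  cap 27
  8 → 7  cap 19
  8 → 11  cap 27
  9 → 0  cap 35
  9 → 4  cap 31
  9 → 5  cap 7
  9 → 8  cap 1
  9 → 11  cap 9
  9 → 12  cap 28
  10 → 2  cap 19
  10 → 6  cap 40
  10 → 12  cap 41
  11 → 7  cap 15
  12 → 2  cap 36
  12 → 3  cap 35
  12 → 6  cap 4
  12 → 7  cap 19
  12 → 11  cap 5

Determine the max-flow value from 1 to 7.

augment #1: 1→2→8→7 bottleneck 1, total now 1
augment #2: 1→3→2→8→7 bottleneck 8, total now 9
augment #3: 1→4→10→12→7 bottleneck 19, total now 28
augment #4: 1→4→3→2→8→7 bottleneck 9, total now 37
augment #5: 1→4→10→2→8→7 bottleneck 1, total now 38
augment #6: 1→4→10→12→11→7 bottleneck 5, total now 43
augment #7: 1→4→10→2→8→11→7 bottleneck 2, total now 45

Maximum flow value: 45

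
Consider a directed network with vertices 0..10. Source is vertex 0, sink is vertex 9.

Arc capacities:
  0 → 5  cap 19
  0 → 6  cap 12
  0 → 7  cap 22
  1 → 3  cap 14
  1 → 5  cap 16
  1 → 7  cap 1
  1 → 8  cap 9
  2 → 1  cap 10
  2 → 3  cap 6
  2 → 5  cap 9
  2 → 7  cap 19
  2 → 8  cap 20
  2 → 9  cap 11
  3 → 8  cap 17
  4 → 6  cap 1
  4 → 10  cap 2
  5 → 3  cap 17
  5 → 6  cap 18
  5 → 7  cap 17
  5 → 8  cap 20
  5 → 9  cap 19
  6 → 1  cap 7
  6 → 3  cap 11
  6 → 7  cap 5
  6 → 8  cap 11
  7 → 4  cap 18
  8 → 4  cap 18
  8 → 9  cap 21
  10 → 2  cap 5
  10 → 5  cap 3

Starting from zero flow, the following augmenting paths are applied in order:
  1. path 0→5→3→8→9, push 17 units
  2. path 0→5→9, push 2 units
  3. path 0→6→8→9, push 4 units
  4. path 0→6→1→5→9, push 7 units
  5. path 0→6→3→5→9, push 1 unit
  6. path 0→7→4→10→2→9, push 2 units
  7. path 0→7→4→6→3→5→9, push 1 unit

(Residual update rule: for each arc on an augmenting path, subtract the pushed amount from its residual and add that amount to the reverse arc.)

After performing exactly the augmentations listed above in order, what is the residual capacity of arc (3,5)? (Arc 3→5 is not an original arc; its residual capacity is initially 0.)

Residual capacity of (3,5): 15

after path 1 (0→5→3→8→9, push 17): res(3,5)=17
after path 2 (0→5→9, push 2): res(3,5)=17
after path 3 (0→6→8→9, push 4): res(3,5)=17
after path 4 (0→6→1→5→9, push 7): res(3,5)=17
after path 5 (0→6→3→5→9, push 1): res(3,5)=16
after path 6 (0→7→4→10→2→9, push 2): res(3,5)=16
after path 7 (0→7→4→6→3→5→9, push 1): res(3,5)=15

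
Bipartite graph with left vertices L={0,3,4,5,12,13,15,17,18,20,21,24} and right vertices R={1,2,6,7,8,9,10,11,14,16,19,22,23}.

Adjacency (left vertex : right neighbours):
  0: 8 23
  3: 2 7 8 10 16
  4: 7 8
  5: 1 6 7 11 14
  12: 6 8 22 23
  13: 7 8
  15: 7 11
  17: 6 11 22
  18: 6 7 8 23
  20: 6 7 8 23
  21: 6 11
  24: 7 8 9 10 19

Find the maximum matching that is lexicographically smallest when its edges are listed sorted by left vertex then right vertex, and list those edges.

|M| = 9 (so the lex-smallest maximum matching has 9 edges)
process left vertices in ascending order; for each, take the smallest-labelled available neighbour that still permits 9 edges overall, or leave it unmatched if none does
lex-smallest matching: {0-8, 3-2, 4-7, 5-1, 12-6, 15-11, 17-22, 18-23, 24-9}

Lex-smallest maximum matching: {(0,8), (3,2), (4,7), (5,1), (12,6), (15,11), (17,22), (18,23), (24,9)}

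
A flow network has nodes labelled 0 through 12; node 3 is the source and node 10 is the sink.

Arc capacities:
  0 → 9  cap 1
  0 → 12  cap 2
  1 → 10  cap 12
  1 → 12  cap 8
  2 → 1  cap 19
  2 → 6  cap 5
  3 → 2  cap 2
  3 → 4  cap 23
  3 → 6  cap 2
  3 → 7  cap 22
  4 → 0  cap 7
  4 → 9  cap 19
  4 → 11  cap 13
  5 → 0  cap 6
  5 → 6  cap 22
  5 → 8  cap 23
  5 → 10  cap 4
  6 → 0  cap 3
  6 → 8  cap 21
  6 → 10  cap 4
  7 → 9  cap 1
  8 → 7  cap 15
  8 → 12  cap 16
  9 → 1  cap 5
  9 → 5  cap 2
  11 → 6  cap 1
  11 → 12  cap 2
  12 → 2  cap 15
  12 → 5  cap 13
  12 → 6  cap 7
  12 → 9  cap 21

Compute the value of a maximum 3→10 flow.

Maximum flow value: 16

augment #1: 3→6→10 bottleneck 2, total now 2
augment #2: 3→2→1→10 bottleneck 2, total now 4
augment #3: 3→4→9→1→10 bottleneck 5, total now 9
augment #4: 3→4→9→5→10 bottleneck 2, total now 11
augment #5: 3→4→11→6→10 bottleneck 1, total now 12
augment #6: 3→4→0→12→5→10 bottleneck 2, total now 14
augment #7: 3→4→11→12→6→10 bottleneck 1, total now 15
augment #8: 3→4→11→12→2→1→10 bottleneck 1, total now 16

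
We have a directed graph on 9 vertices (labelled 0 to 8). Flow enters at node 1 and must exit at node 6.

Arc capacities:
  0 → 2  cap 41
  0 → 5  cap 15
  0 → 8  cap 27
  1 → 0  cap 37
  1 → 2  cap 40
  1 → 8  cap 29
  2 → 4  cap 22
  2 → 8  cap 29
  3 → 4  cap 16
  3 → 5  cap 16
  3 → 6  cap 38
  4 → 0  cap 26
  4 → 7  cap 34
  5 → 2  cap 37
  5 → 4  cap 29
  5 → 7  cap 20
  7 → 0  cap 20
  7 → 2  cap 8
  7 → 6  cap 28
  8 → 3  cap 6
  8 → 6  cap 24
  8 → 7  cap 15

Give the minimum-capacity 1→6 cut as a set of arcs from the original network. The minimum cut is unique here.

augment #1: 1→8→6 push 24
augment #2: 1→8→3→6 push 5
augment #3: 1→0→5→7→6 push 15
augment #4: 1→0→8→3→6 push 1
augment #5: 1→0→8→7→6 push 13
max flow = 58; residual-reachable set from 1 gives S-side
cut edges (S→T): {(7,6), (8,3), (8,6)} total cap 58

Min-cut arcs: {(7,6), (8,3), (8,6)} (total capacity 58)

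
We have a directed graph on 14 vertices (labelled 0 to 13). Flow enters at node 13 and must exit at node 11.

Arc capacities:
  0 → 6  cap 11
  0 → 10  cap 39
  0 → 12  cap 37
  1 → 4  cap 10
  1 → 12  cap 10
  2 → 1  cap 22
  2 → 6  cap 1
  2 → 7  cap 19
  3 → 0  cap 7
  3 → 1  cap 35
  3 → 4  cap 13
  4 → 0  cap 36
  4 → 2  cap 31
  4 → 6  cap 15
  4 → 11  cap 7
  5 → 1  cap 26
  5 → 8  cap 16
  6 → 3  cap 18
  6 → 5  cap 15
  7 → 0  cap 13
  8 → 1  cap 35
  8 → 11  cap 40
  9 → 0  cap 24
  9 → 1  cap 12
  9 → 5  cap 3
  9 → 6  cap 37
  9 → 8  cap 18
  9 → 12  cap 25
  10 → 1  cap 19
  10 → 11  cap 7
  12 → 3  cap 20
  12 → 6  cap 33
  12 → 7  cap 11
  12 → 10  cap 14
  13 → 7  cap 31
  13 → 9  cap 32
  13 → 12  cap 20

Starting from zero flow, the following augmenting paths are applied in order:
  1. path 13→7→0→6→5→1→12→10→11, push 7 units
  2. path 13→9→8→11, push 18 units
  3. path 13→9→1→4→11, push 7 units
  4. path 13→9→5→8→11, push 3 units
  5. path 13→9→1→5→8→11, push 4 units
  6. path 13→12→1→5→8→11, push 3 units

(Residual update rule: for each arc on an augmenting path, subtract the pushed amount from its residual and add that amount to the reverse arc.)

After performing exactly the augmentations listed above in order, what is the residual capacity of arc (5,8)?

Residual capacity of (5,8): 6

after path 1 (13→7→0→6→5→1→12→10→11, push 7): res(5,8)=16
after path 2 (13→9→8→11, push 18): res(5,8)=16
after path 3 (13→9→1→4→11, push 7): res(5,8)=16
after path 4 (13→9→5→8→11, push 3): res(5,8)=13
after path 5 (13→9→1→5→8→11, push 4): res(5,8)=9
after path 6 (13→12→1→5→8→11, push 3): res(5,8)=6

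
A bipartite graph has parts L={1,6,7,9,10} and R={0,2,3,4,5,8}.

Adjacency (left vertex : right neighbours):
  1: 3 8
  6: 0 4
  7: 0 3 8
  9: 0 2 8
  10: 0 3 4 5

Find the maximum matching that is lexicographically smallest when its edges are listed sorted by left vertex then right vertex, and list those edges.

Lex-smallest maximum matching: {(1,3), (6,0), (7,8), (9,2), (10,4)}

|M| = 5 (so the lex-smallest maximum matching has 5 edges)
process left vertices in ascending order; for each, take the smallest-labelled available neighbour that still permits 5 edges overall, or leave it unmatched if none does
lex-smallest matching: {1-3, 6-0, 7-8, 9-2, 10-4}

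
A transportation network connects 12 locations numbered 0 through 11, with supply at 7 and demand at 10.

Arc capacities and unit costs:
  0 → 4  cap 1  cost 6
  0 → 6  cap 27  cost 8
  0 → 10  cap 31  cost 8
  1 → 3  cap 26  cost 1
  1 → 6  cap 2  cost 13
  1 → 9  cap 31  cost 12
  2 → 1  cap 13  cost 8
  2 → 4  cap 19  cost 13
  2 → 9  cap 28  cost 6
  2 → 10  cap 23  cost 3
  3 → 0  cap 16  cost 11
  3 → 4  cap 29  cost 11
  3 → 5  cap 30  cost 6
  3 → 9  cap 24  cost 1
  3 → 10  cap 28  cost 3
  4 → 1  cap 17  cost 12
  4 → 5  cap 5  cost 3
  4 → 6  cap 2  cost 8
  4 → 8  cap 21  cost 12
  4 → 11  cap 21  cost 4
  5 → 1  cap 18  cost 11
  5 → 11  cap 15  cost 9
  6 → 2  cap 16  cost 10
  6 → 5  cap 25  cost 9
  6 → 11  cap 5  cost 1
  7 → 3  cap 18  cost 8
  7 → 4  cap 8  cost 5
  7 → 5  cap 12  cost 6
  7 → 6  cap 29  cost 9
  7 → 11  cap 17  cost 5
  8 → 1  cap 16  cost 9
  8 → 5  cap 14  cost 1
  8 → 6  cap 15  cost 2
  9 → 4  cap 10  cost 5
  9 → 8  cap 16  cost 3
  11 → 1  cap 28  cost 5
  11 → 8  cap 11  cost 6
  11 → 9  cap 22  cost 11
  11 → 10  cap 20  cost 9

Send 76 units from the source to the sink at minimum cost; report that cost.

Minimum cost for 76 units: 1471

shortest-cost path #1: 7→3→10 push 18 @ unit cost 11 (adds 198)
shortest-cost path #2: 7→11→10 push 17 @ unit cost 14 (adds 238)
shortest-cost path #3: 7→4→11→10 push 3 @ unit cost 18 (adds 54)
shortest-cost path #4: 7→4→11→1→3→10 push 5 @ unit cost 18 (adds 90)
shortest-cost path #5: 7→6→11→1→3→10 push 5 @ unit cost 19 (adds 95)
shortest-cost path #6: 7→6→2→10 push 16 @ unit cost 22 (adds 352)
shortest-cost path #7: 7→5→1→3→0→10 push 12 @ unit cost 37 (adds 444)
total cost = 1471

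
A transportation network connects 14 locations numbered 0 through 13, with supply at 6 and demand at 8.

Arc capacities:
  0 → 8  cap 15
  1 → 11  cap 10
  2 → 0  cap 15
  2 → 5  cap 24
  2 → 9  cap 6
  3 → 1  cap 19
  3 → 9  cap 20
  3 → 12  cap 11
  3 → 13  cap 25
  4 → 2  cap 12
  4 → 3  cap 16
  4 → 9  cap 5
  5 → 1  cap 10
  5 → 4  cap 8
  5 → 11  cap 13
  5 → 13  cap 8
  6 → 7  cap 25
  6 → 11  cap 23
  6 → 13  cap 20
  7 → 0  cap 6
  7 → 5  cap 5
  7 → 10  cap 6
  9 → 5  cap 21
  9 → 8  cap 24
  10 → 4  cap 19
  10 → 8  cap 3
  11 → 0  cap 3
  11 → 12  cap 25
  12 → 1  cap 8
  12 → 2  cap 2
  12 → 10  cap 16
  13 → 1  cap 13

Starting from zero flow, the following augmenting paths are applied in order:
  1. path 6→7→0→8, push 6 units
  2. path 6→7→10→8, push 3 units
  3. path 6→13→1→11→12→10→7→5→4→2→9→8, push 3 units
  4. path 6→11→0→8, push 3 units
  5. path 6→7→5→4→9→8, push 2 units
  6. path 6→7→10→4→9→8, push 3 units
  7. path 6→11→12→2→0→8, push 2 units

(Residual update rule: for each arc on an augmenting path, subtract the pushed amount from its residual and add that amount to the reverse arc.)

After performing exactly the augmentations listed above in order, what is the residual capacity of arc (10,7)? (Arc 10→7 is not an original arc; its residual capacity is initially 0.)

Residual capacity of (10,7): 3

after path 1 (6→7→0→8, push 6): res(10,7)=0
after path 2 (6→7→10→8, push 3): res(10,7)=3
after path 3 (6→13→1→11→12→10→7→5→4→2→9→8, push 3): res(10,7)=0
after path 4 (6→11→0→8, push 3): res(10,7)=0
after path 5 (6→7→5→4→9→8, push 2): res(10,7)=0
after path 6 (6→7→10→4→9→8, push 3): res(10,7)=3
after path 7 (6→11→12→2→0→8, push 2): res(10,7)=3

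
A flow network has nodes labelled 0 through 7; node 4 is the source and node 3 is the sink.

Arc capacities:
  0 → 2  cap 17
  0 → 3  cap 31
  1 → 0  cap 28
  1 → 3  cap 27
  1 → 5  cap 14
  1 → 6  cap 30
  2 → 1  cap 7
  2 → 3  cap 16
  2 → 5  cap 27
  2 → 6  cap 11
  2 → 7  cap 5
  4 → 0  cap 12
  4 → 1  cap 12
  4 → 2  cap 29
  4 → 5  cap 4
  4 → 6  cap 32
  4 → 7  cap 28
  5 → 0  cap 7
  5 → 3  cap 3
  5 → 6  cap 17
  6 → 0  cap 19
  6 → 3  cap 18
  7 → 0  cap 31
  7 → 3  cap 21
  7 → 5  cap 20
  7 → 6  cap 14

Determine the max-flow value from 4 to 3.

augment #1: 4→0→3 bottleneck 12, total now 12
augment #2: 4→1→3 bottleneck 12, total now 24
augment #3: 4→2→3 bottleneck 16, total now 40
augment #4: 4→5→3 bottleneck 3, total now 43
augment #5: 4→6→3 bottleneck 18, total now 61
augment #6: 4→7→3 bottleneck 21, total now 82
augment #7: 4→2→1→3 bottleneck 7, total now 89
augment #8: 4→5→0→3 bottleneck 1, total now 90
augment #9: 4→6→0→3 bottleneck 14, total now 104
augment #10: 4→7→0→3 bottleneck 4, total now 108

Maximum flow value: 108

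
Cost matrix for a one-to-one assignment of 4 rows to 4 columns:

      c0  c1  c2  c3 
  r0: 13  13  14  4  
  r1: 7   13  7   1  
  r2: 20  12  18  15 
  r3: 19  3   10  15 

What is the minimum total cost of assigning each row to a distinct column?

optimal assignment: row0→col3 (cost 4), row1→col0 (cost 7), row2→col2 (cost 18), row3→col1 (cost 3)
total = 4 + 7 + 18 + 3 = 32

Minimum assignment cost: 32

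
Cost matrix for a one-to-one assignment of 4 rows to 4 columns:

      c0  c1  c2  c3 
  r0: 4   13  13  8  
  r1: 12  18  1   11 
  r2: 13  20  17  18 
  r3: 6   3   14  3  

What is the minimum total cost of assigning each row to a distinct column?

optimal assignment: row0→col3 (cost 8), row1→col2 (cost 1), row2→col0 (cost 13), row3→col1 (cost 3)
total = 8 + 1 + 13 + 3 = 25

Minimum assignment cost: 25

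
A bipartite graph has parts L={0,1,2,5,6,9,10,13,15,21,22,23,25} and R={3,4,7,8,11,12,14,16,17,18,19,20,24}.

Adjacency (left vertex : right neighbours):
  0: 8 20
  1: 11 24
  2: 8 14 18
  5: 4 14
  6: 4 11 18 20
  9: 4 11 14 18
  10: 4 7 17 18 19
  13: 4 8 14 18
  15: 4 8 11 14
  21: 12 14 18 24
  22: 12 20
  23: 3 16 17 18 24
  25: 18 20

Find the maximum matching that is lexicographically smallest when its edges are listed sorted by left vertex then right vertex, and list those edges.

|M| = 10 (so the lex-smallest maximum matching has 10 edges)
process left vertices in ascending order; for each, take the smallest-labelled available neighbour that still permits 10 edges overall, or leave it unmatched if none does
lex-smallest matching: {0-8, 1-11, 2-14, 5-4, 6-18, 10-7, 21-24, 22-12, 23-3, 25-20}

Lex-smallest maximum matching: {(0,8), (1,11), (2,14), (5,4), (6,18), (10,7), (21,24), (22,12), (23,3), (25,20)}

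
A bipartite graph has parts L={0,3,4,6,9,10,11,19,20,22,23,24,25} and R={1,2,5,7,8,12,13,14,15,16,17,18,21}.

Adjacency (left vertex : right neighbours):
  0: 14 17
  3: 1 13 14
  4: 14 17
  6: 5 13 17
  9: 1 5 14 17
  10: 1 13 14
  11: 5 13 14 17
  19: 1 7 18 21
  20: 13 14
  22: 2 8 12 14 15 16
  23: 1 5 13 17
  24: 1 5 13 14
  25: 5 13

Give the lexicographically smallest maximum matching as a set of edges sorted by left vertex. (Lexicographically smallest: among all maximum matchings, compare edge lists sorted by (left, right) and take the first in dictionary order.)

|M| = 7 (so the lex-smallest maximum matching has 7 edges)
process left vertices in ascending order; for each, take the smallest-labelled available neighbour that still permits 7 edges overall, or leave it unmatched if none does
lex-smallest matching: {0-14, 3-1, 4-17, 6-5, 10-13, 19-7, 22-2}

Lex-smallest maximum matching: {(0,14), (3,1), (4,17), (6,5), (10,13), (19,7), (22,2)}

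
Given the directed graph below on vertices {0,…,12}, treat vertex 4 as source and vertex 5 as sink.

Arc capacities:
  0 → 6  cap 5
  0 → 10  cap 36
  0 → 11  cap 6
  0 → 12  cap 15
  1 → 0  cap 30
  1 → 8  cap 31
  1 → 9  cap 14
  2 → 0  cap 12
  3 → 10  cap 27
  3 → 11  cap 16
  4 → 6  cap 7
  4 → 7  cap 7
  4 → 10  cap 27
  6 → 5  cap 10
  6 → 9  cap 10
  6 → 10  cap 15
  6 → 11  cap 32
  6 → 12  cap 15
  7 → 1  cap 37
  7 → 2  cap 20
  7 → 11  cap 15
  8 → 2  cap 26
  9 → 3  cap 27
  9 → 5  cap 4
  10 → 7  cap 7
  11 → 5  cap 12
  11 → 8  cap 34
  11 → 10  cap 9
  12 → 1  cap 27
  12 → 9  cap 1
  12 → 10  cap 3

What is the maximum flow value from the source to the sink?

augment #1: 4→6→5 bottleneck 7, total now 7
augment #2: 4→7→11→5 bottleneck 7, total now 14
augment #3: 4→10→7→11→5 bottleneck 5, total now 19
augment #4: 4→10→7→1→9→5 bottleneck 2, total now 21

Maximum flow value: 21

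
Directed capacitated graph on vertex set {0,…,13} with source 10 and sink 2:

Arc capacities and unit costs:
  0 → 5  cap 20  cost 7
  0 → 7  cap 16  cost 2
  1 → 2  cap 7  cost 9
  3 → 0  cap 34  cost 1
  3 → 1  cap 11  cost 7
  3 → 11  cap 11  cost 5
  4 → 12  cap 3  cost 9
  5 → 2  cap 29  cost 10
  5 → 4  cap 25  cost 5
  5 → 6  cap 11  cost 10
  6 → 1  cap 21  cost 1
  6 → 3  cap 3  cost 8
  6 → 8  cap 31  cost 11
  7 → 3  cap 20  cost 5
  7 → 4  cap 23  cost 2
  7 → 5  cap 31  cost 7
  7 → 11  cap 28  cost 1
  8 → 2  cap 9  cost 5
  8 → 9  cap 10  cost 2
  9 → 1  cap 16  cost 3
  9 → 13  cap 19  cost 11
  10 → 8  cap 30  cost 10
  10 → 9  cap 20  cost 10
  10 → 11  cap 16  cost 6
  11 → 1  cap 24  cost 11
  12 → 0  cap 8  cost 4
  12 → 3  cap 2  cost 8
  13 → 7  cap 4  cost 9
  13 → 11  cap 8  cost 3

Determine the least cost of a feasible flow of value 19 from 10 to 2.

shortest-cost path #1: 10→8→2 push 9 @ unit cost 15 (adds 135)
shortest-cost path #2: 10→9→1→2 push 7 @ unit cost 22 (adds 154)
shortest-cost path #3: 10→9→13→7→5→2 push 3 @ unit cost 47 (adds 141)
total cost = 430

Minimum cost for 19 units: 430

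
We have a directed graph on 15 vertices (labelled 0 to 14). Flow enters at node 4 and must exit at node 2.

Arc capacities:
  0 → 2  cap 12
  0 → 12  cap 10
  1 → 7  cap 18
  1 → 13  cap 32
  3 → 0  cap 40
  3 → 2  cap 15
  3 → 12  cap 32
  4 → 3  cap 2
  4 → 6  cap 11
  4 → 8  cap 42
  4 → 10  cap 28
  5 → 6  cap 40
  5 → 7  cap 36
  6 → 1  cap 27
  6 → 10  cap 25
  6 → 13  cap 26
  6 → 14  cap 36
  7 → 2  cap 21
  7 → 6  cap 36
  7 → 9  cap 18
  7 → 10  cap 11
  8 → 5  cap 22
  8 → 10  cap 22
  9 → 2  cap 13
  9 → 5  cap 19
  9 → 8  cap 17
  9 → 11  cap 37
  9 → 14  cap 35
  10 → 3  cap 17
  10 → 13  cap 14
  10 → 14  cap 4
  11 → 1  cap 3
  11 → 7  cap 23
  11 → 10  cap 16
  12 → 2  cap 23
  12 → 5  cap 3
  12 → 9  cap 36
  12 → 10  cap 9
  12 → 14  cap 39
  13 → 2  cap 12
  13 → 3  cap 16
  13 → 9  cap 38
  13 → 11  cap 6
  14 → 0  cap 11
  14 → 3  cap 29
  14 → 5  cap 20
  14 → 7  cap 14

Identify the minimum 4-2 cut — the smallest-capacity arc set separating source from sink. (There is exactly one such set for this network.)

Min-cut arcs: {(4,3), (4,6), (8,5), (10,3), (10,13), (10,14)} (total capacity 70)

augment #1: 4→3→2 push 2
augment #2: 4→6→13→2 push 11
augment #3: 4→10→3→2 push 13
augment #4: 4→10→13→2 push 1
augment #5: 4→8→5→7→2 push 21
augment #6: 4→10→3→0→2 push 4
augment #7: 4→10→13→9→2 push 10
augment #8: 4→8→5→7→9→2 push 1
augment #9: 4→8→10→13→9→2 push 2
augment #10: 4→8→10→14→0→2 push 4
augment #11: 4→8→10→13→3→0→2 push 1
max flow = 70; residual-reachable set from 4 gives S-side
cut edges (S→T): {(4,3), (4,6), (8,5), (10,3), (10,13), (10,14)} total cap 70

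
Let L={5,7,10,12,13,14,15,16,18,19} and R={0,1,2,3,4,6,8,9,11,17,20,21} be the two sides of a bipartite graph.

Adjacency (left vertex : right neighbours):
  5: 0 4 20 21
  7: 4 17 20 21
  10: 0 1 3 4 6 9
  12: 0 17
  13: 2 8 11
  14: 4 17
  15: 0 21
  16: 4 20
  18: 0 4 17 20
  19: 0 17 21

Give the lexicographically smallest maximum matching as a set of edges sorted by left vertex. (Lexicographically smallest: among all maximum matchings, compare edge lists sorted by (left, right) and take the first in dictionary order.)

|M| = 7 (so the lex-smallest maximum matching has 7 edges)
process left vertices in ascending order; for each, take the smallest-labelled available neighbour that still permits 7 edges overall, or leave it unmatched if none does
lex-smallest matching: {5-0, 7-4, 10-1, 12-17, 13-2, 15-21, 16-20}

Lex-smallest maximum matching: {(5,0), (7,4), (10,1), (12,17), (13,2), (15,21), (16,20)}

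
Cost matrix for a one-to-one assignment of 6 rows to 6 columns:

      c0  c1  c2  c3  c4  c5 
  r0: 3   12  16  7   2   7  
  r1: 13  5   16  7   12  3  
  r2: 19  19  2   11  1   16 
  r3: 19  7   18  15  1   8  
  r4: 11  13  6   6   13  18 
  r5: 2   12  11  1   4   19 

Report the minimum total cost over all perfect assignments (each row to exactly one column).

Minimum assignment cost: 21

optimal assignment: row0→col0 (cost 3), row1→col5 (cost 3), row2→col4 (cost 1), row3→col1 (cost 7), row4→col2 (cost 6), row5→col3 (cost 1)
total = 3 + 3 + 1 + 7 + 6 + 1 = 21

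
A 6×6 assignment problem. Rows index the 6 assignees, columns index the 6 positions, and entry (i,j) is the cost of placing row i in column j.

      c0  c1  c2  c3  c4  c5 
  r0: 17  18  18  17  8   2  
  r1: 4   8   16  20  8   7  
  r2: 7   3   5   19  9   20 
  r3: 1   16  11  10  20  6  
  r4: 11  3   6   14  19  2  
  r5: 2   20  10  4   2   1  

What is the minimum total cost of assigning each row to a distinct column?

Minimum assignment cost: 23

optimal assignment: row0→col5 (cost 2), row1→col4 (cost 8), row2→col2 (cost 5), row3→col0 (cost 1), row4→col1 (cost 3), row5→col3 (cost 4)
total = 2 + 8 + 5 + 1 + 3 + 4 = 23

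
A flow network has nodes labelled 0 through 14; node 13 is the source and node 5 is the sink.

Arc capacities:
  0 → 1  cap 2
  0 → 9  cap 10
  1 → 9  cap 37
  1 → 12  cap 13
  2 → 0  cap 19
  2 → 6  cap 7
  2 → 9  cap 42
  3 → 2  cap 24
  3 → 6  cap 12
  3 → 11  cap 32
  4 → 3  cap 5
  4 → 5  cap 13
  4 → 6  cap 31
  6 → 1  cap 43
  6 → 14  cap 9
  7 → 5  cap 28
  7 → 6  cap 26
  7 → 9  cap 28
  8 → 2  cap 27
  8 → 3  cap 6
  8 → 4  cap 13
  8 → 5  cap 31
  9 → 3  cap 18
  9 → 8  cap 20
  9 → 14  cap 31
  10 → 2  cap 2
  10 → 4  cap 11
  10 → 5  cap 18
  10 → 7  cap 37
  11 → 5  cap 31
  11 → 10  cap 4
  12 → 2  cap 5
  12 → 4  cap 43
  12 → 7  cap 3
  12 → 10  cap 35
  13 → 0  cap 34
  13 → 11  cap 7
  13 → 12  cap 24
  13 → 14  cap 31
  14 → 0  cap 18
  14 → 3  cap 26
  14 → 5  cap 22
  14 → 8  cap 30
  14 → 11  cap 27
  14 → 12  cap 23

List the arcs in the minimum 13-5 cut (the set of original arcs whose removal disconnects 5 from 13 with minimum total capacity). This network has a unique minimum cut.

augment #1: 13→11→5 push 7
augment #2: 13→14→5 push 22
augment #3: 13→12→4→5 push 13
augment #4: 13→12→7→5 push 3
augment #5: 13→12→10→5 push 8
augment #6: 13→14→8→5 push 9
augment #7: 13→0→9→8→5 push 10
augment #8: 13→0→1→9→8→5 push 2
max flow = 74; residual-reachable set from 13 gives S-side
cut edges (S→T): {(0,1), (0,9), (13,11), (13,12), (13,14)} total cap 74

Min-cut arcs: {(0,1), (0,9), (13,11), (13,12), (13,14)} (total capacity 74)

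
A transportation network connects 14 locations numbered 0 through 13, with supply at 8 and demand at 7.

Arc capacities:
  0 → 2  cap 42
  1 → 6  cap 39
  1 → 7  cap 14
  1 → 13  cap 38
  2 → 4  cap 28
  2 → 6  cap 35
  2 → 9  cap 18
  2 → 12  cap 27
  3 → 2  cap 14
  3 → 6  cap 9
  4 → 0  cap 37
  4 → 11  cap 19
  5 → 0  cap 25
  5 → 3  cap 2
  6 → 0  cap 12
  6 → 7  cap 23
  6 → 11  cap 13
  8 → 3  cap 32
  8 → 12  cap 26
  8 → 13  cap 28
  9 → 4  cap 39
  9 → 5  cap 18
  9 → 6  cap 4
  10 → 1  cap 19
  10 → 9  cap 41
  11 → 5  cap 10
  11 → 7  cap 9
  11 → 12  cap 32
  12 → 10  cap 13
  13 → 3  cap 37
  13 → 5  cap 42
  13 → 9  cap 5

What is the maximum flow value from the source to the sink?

augment #1: 8→3→6→7 bottleneck 9, total now 9
augment #2: 8→3→2→6→7 bottleneck 14, total now 23
augment #3: 8→12→10→1→7 bottleneck 13, total now 36
augment #4: 8→13→9→4→11→7 bottleneck 5, total now 41
augment #5: 8→13→5→0→2→4→11→7 bottleneck 4, total now 45

Maximum flow value: 45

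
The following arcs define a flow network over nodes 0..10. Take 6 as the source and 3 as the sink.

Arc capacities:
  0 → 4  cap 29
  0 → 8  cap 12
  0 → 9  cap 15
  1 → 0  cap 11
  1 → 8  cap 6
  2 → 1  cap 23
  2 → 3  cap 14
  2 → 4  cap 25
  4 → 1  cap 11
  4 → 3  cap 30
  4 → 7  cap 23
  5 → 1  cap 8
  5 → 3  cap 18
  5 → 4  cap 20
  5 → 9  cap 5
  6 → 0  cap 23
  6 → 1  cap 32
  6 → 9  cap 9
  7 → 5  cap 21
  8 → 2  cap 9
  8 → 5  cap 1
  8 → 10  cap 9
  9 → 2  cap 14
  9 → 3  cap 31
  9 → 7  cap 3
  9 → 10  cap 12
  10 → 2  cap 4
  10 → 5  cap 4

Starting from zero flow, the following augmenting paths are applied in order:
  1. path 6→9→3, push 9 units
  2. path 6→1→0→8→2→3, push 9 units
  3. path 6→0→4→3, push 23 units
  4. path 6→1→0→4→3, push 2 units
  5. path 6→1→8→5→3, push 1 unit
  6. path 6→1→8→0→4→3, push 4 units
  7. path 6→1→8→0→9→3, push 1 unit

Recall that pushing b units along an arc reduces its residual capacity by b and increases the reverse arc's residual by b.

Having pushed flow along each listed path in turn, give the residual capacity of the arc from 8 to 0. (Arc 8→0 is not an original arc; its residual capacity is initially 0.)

after path 1 (6→9→3, push 9): res(8,0)=0
after path 2 (6→1→0→8→2→3, push 9): res(8,0)=9
after path 3 (6→0→4→3, push 23): res(8,0)=9
after path 4 (6→1→0→4→3, push 2): res(8,0)=9
after path 5 (6→1→8→5→3, push 1): res(8,0)=9
after path 6 (6→1→8→0→4→3, push 4): res(8,0)=5
after path 7 (6→1→8→0→9→3, push 1): res(8,0)=4

Residual capacity of (8,0): 4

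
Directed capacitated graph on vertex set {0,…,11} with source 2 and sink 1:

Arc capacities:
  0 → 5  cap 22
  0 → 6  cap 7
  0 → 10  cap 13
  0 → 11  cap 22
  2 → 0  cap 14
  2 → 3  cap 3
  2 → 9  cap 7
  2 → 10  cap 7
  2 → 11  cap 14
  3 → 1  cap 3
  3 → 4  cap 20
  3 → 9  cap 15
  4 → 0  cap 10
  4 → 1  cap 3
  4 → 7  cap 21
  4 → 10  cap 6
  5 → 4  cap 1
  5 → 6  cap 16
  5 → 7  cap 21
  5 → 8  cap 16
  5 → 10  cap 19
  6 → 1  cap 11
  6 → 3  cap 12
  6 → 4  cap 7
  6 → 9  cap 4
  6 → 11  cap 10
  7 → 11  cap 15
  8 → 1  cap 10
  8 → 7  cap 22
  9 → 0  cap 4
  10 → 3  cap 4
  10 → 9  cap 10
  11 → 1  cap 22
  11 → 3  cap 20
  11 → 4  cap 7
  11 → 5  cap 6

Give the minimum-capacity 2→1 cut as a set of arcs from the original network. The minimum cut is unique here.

augment #1: 2→3→1 push 3
augment #2: 2→11→1 push 14
augment #3: 2→0→6→1 push 7
augment #4: 2→0→11→1 push 7
augment #5: 2→9→0→11→1 push 1
augment #6: 2→10→3→4→1 push 3
augment #7: 2→9→0→5→6→1 push 3
augment #8: 2→10→3→4→0→5→6→1 push 1
max flow = 39; residual-reachable set from 2 gives S-side
cut edges (S→T): {(2,0), (2,3), (2,11), (9,0), (10,3)} total cap 39

Min-cut arcs: {(2,0), (2,3), (2,11), (9,0), (10,3)} (total capacity 39)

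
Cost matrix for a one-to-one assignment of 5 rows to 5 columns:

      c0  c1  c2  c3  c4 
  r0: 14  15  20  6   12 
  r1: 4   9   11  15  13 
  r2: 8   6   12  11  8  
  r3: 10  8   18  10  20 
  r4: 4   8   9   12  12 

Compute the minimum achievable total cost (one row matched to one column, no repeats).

Minimum assignment cost: 35

optimal assignment: row0→col3 (cost 6), row1→col0 (cost 4), row2→col4 (cost 8), row3→col1 (cost 8), row4→col2 (cost 9)
total = 6 + 4 + 8 + 8 + 9 = 35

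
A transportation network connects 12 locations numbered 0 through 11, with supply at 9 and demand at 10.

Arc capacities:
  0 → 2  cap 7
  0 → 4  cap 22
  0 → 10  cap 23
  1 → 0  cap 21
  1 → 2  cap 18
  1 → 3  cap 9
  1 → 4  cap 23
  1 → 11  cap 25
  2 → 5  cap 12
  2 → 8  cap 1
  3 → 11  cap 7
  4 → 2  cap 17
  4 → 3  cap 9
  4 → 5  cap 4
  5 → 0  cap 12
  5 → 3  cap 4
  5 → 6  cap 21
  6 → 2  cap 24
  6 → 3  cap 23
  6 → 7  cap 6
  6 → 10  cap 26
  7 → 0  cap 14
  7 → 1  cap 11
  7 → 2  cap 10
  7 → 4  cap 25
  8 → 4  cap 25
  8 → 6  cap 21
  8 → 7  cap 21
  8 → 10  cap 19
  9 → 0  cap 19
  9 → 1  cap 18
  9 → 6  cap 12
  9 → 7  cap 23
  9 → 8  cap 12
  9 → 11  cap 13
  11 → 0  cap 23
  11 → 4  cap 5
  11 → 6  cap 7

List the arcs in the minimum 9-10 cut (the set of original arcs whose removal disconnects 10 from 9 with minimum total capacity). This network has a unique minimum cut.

Min-cut arcs: {(0,10), (2,8), (6,10), (9,8)} (total capacity 62)

augment #1: 9→0→10 push 19
augment #2: 9→6→10 push 12
augment #3: 9→8→10 push 12
augment #4: 9→1→0→10 push 4
augment #5: 9→11→6→10 push 7
augment #6: 9→1→2→8→10 push 1
augment #7: 9→1→2→5→6→10 push 7
max flow = 62; residual-reachable set from 9 gives S-side
cut edges (S→T): {(0,10), (2,8), (6,10), (9,8)} total cap 62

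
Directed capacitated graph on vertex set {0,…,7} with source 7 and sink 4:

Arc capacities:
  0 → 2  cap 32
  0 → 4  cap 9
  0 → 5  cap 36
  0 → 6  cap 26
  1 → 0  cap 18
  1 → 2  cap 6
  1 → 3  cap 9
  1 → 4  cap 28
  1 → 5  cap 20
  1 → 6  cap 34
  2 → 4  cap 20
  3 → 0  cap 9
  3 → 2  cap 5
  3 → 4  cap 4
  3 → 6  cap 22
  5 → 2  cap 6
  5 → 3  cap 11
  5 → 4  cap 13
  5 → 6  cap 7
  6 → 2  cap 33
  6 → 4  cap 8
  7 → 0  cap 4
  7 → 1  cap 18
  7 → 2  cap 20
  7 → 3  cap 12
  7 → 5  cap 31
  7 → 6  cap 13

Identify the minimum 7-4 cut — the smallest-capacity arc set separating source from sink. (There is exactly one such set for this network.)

augment #1: 7→0→4 push 4
augment #2: 7→1→4 push 18
augment #3: 7→2→4 push 20
augment #4: 7→3→4 push 4
augment #5: 7→5→4 push 13
augment #6: 7→6→4 push 8
augment #7: 7→3→0→4 push 5
max flow = 72; residual-reachable set from 7 gives S-side
cut edges (S→T): {(0,4), (2,4), (3,4), (5,4), (6,4), (7,1)} total cap 72

Min-cut arcs: {(0,4), (2,4), (3,4), (5,4), (6,4), (7,1)} (total capacity 72)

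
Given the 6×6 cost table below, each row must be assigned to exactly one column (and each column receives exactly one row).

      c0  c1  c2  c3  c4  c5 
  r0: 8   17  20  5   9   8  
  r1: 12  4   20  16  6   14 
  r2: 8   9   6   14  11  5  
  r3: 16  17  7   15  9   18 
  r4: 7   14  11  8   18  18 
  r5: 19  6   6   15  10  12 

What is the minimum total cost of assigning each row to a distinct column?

one of 2 optimal assignments: row0→col3 (cost 5), row1→col1 (cost 4), row2→col5 (cost 5), row3→col4 (cost 9), row4→col0 (cost 7), row5→col2 (cost 6)
total = 5 + 4 + 5 + 9 + 7 + 6 = 36

Minimum assignment cost: 36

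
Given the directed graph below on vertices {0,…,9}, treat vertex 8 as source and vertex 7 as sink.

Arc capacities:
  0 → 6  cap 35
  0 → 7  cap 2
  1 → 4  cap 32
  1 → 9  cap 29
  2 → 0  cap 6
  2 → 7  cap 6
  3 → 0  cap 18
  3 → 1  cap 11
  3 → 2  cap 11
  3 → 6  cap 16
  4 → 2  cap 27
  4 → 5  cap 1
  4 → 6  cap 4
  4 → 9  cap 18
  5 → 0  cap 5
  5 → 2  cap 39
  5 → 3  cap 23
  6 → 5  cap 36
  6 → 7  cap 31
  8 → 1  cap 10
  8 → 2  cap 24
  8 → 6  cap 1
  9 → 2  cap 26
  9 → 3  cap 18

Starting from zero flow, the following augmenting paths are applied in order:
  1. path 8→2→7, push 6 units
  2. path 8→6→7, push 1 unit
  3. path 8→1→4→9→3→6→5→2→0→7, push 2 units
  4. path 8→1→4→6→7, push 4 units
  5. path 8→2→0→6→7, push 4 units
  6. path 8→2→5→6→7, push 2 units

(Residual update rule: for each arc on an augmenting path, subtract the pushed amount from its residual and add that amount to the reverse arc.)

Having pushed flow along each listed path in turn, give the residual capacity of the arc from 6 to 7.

after path 1 (8→2→7, push 6): res(6,7)=31
after path 2 (8→6→7, push 1): res(6,7)=30
after path 3 (8→1→4→9→3→6→5→2→0→7, push 2): res(6,7)=30
after path 4 (8→1→4→6→7, push 4): res(6,7)=26
after path 5 (8→2→0→6→7, push 4): res(6,7)=22
after path 6 (8→2→5→6→7, push 2): res(6,7)=20

Residual capacity of (6,7): 20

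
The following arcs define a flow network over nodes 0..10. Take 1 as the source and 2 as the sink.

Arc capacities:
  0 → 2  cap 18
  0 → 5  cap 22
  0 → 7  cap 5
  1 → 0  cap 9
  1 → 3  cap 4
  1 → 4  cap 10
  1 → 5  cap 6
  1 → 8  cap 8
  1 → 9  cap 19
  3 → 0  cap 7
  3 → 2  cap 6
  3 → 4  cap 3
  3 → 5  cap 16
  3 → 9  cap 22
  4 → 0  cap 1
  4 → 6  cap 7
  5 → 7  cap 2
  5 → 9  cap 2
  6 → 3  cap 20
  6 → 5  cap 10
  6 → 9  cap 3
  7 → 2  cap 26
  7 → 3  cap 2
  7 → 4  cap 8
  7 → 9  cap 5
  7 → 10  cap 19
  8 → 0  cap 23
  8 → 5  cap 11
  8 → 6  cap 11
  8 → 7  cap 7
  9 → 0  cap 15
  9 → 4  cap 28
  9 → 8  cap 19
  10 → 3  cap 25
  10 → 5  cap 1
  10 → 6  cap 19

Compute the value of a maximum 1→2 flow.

Maximum flow value: 38

augment #1: 1→0→2 bottleneck 9, total now 9
augment #2: 1→3→2 bottleneck 4, total now 13
augment #3: 1→4→0→2 bottleneck 1, total now 14
augment #4: 1→5→7→2 bottleneck 2, total now 16
augment #5: 1→8→0→2 bottleneck 8, total now 24
augment #6: 1→4→6→3→2 bottleneck 2, total now 26
augment #7: 1→9→0→7→2 bottleneck 5, total now 31
augment #8: 1→9→8→7→2 bottleneck 7, total now 38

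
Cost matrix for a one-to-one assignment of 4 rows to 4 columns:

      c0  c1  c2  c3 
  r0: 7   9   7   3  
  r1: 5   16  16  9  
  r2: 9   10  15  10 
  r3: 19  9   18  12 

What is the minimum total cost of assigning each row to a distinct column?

optimal assignment: row0→col2 (cost 7), row1→col0 (cost 5), row2→col3 (cost 10), row3→col1 (cost 9)
total = 7 + 5 + 10 + 9 = 31

Minimum assignment cost: 31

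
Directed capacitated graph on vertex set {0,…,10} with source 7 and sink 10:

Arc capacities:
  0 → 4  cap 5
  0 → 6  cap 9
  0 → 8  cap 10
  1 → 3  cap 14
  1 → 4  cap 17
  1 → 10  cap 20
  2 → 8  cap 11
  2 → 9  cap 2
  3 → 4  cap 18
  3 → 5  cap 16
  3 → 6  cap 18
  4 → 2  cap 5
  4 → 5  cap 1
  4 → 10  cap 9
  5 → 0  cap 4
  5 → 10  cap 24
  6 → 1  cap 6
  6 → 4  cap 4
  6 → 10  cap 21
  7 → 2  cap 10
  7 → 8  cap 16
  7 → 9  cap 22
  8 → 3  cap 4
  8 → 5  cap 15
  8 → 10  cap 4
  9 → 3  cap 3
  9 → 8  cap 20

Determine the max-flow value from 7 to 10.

Maximum flow value: 26

augment #1: 7→8→10 bottleneck 4, total now 4
augment #2: 7→8→5→10 bottleneck 12, total now 16
augment #3: 7→2→8→5→10 bottleneck 3, total now 19
augment #4: 7→9→3→4→10 bottleneck 3, total now 22
augment #5: 7→2→8→3→4→10 bottleneck 4, total now 26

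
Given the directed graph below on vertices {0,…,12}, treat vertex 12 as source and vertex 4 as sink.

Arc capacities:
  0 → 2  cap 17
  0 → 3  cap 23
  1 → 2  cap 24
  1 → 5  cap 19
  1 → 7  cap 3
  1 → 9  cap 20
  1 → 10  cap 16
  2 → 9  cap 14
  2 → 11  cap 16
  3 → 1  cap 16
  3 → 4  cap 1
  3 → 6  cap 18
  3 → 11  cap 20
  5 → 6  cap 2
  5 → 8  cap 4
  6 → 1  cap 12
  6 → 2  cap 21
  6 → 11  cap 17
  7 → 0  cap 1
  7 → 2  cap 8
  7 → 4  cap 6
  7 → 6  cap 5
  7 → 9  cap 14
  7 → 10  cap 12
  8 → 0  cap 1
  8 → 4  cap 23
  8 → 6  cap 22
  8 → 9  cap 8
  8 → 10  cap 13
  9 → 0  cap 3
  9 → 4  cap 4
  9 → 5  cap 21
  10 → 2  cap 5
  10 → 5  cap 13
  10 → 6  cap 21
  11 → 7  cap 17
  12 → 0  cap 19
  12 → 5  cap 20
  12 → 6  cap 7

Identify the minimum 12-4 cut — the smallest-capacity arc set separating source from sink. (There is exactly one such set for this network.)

Min-cut arcs: {(3,4), (5,8), (7,4), (9,4)} (total capacity 15)

augment #1: 12→0→3→4 push 1
augment #2: 12→5→8→4 push 4
augment #3: 12→0→2→9→4 push 4
augment #4: 12→6→1→7→4 push 3
augment #5: 12→6→11→7→4 push 3
max flow = 15; residual-reachable set from 12 gives S-side
cut edges (S→T): {(3,4), (5,8), (7,4), (9,4)} total cap 15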